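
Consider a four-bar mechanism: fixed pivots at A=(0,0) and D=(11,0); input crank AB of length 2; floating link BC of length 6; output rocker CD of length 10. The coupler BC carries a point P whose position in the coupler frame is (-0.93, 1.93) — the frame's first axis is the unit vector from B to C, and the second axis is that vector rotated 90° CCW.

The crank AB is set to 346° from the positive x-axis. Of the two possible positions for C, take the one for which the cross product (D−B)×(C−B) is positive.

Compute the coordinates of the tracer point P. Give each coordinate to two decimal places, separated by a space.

-0.08 -1.19

A=(0,0), D=(11.00,0)
B = A + 2.00·(cos346°, sin346°) = (1.9406, -0.4838)
|BD| = 9.0723
circle(B,6.00) ∩ circle(D,10.00): a=1.0089, h=5.9146
  candidates: C₊=(2.6327,5.4761) cross=53.659; C₋=(3.2635,-6.3362) cross=-53.659
  mode + wants cross > 0 → take C=(2.6327,5.4761) (cross=53.659)
ex = (C−B)/|BC| = (0.1153,0.9933); ey = (-0.9933,0.1153)
P = B + -0.93·ex + 1.93·ey = (-0.0838,-1.1850)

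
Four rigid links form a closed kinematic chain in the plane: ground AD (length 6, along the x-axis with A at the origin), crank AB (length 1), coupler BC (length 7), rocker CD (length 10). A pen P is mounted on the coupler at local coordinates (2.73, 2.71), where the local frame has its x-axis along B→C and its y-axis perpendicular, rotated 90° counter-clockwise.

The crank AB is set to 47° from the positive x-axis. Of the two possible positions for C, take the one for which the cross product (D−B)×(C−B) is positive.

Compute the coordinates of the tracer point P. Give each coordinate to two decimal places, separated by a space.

-2.44 2.99

A=(0,0), D=(6.00,0)
B = A + 1.00·(cos47°, sin47°) = (0.6820, 0.7314)
|BD| = 5.3681
circle(B,7.00) ∩ circle(D,10.00): a=-2.0663, h=6.6881
  candidates: C₊=(-0.4538,7.6386) cross=35.902; C₋=(-2.2762,-5.6128) cross=-35.902
  mode + wants cross > 0 → take C=(-0.4538,7.6386) (cross=35.902)
ex = (C−B)/|BC| = (-0.1623,0.9867); ey = (-0.9867,-0.1623)
P = B + 2.73·ex + 2.71·ey = (-2.4351,2.9854)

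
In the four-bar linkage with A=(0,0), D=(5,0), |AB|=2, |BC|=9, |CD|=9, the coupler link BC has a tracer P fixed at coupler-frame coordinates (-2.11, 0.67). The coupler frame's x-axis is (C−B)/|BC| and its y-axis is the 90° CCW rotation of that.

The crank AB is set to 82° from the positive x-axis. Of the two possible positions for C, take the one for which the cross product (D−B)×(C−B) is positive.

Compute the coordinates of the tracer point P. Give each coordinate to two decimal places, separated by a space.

A=(0,0), D=(5.00,0)
B = A + 2.00·(cos82°, sin82°) = (0.2783, 1.9805)
|BD| = 5.1202
circle(B,9.00) ∩ circle(D,9.00): a=2.5601, h=8.6282
  candidates: C₊=(5.9766,8.9469) cross=44.178; C₋=(-0.6983,-6.9663) cross=-44.178
  mode + wants cross > 0 → take C=(5.9766,8.9469) (cross=44.178)
ex = (C−B)/|BC| = (0.6331,0.7740); ey = (-0.7740,0.6331)
P = B + -2.11·ex + 0.67·ey = (-1.5762,0.7715)

-1.58 0.77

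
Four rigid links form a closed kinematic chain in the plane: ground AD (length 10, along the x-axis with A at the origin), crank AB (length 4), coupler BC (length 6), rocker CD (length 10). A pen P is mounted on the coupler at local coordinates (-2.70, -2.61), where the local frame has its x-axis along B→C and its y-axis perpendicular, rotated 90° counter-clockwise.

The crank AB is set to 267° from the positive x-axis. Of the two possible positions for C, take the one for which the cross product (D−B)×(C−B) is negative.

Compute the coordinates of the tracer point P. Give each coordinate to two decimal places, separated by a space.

A=(0,0), D=(10.00,0)
B = A + 4.00·(cos267°, sin267°) = (-0.2093, -3.9945)
|BD| = 10.9630
circle(B,6.00) ∩ circle(D,10.00): a=2.5626, h=5.4252
  candidates: C₊=(0.2003,1.9915) cross=59.477; C₋=(4.1538,-8.1131) cross=-59.477
  mode - wants cross < 0 → take C=(4.1538,-8.1131) (cross=-59.477)
ex = (C−B)/|BC| = (0.7272,-0.6864); ey = (0.6864,0.7272)
P = B + -2.70·ex + -2.61·ey = (-3.9644,-4.0391)

-3.96 -4.04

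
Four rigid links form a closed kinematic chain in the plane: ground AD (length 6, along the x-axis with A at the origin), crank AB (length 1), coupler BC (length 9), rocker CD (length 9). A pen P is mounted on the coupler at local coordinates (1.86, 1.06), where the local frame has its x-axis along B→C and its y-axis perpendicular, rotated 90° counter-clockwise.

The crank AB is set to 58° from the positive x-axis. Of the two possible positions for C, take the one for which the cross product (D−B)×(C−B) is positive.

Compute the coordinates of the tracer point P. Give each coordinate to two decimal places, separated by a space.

A=(0,0), D=(6.00,0)
B = A + 1.00·(cos58°, sin58°) = (0.5299, 0.8480)
|BD| = 5.5354
circle(B,9.00) ∩ circle(D,9.00): a=2.7677, h=8.5639
  candidates: C₊=(4.5770,8.8868) cross=47.405; C₋=(1.9529,-8.0387) cross=-47.405
  mode + wants cross > 0 → take C=(4.5770,8.8868) (cross=47.405)
ex = (C−B)/|BC| = (0.4497,0.8932); ey = (-0.8932,0.4497)
P = B + 1.86·ex + 1.06·ey = (0.4195,2.9860)

0.42 2.99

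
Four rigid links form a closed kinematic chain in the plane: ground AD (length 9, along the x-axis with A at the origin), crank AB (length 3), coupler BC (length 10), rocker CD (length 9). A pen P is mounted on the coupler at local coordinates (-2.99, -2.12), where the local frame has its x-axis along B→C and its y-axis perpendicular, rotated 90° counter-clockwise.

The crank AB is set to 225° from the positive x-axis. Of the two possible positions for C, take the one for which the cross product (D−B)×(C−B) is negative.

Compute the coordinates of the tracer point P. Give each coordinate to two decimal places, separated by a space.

-5.78 -1.91

A=(0,0), D=(9.00,0)
B = A + 3.00·(cos225°, sin225°) = (-2.1213, -2.1213)
|BD| = 11.3218
circle(B,10.00) ∩ circle(D,9.00): a=6.5000, h=7.5993
  candidates: C₊=(2.8397,6.5613) cross=86.038; C₋=(5.6874,-8.3682) cross=-86.038
  mode - wants cross < 0 → take C=(5.6874,-8.3682) (cross=-86.038)
ex = (C−B)/|BC| = (0.7809,-0.6247); ey = (0.6247,0.7809)
P = B + -2.99·ex + -2.12·ey = (-5.7805,-1.9090)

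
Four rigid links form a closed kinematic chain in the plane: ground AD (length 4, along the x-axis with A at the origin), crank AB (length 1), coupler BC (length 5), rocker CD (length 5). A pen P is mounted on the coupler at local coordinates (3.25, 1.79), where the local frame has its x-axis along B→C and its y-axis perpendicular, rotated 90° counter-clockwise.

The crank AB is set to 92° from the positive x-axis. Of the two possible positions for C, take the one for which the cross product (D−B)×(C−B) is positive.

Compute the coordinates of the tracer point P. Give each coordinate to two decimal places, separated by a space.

0.59 4.66

A=(0,0), D=(4.00,0)
B = A + 1.00·(cos92°, sin92°) = (-0.0349, 0.9994)
|BD| = 4.1568
circle(B,5.00) ∩ circle(D,5.00): a=2.0784, h=4.5475
  candidates: C₊=(3.0759,4.9139) cross=18.903; C₋=(0.8892,-3.9145) cross=-18.903
  mode + wants cross > 0 → take C=(3.0759,4.9139) (cross=18.903)
ex = (C−B)/|BC| = (0.6222,0.7829); ey = (-0.7829,0.6222)
P = B + 3.25·ex + 1.79·ey = (0.5857,4.6575)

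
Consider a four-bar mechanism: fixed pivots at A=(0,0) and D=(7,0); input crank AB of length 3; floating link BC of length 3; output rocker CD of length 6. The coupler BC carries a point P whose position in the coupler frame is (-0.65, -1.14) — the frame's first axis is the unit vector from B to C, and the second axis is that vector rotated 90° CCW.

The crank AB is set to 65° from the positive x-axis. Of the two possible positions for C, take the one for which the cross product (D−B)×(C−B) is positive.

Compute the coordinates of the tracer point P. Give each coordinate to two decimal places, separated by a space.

1.60 1.45

A=(0,0), D=(7.00,0)
B = A + 3.00·(cos65°, sin65°) = (1.2679, 2.7189)
|BD| = 6.3443
circle(B,3.00) ∩ circle(D,6.00): a=1.0442, h=2.8124
  candidates: C₊=(3.4166,4.8124) cross=17.843; C₋=(1.0061,-0.2696) cross=-17.843
  mode + wants cross > 0 → take C=(3.4166,4.8124) (cross=17.843)
ex = (C−B)/|BC| = (0.7163,0.6978); ey = (-0.6978,0.7163)
P = B + -0.65·ex + -1.14·ey = (1.5978,1.4488)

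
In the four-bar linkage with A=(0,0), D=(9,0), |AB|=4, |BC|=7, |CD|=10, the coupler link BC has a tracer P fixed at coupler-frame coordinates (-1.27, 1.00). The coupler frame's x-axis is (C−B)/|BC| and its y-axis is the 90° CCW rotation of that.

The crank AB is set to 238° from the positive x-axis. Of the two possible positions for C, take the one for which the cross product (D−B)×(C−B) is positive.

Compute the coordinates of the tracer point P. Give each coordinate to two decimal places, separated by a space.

-3.40 -4.38

A=(0,0), D=(9.00,0)
B = A + 4.00·(cos238°, sin238°) = (-2.1197, -3.3922)
|BD| = 11.6256
circle(B,7.00) ∩ circle(D,10.00): a=3.6194, h=5.9917
  candidates: C₊=(-0.4061,3.3948) cross=69.657; C₋=(3.0905,-8.0671) cross=-69.657
  mode + wants cross > 0 → take C=(-0.4061,3.3948) (cross=69.657)
ex = (C−B)/|BC| = (0.2448,0.9696); ey = (-0.9696,0.2448)
P = B + -1.27·ex + 1.00·ey = (-3.4001,-4.3788)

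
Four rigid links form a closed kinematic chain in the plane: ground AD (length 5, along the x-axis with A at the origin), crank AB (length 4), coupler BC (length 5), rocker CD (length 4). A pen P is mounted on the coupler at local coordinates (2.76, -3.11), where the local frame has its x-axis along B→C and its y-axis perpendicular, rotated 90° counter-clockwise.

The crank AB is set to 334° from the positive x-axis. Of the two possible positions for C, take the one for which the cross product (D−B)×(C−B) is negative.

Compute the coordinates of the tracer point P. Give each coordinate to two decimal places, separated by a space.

6.36 -4.86

A=(0,0), D=(5.00,0)
B = A + 4.00·(cos334°, sin334°) = (3.5952, -1.7535)
|BD| = 2.2468
circle(B,5.00) ∩ circle(D,4.00): a=3.1262, h=3.9021
  candidates: C₊=(2.5045,3.1261) cross=8.767; C₋=(8.5952,-1.7535) cross=-8.767
  mode - wants cross < 0 → take C=(8.5952,-1.7535) (cross=-8.767)
ex = (C−B)/|BC| = (1.0000,0.0000); ey = (-0.0000,1.0000)
P = B + 2.76·ex + -3.11·ey = (6.3552,-4.8635)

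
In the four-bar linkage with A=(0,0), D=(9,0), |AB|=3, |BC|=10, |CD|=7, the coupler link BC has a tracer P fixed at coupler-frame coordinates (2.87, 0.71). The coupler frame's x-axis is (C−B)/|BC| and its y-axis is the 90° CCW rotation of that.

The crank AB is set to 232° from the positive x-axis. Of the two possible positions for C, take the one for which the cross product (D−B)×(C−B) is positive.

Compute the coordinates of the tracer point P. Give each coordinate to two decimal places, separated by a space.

-0.57 0.30

A=(0,0), D=(9.00,0)
B = A + 3.00·(cos232°, sin232°) = (-1.8470, -2.3640)
|BD| = 11.1016
circle(B,10.00) ∩ circle(D,7.00): a=7.8478, h=6.1978
  candidates: C₊=(4.5010,5.3627) cross=68.805; C₋=(7.1406,-6.7485) cross=-68.805
  mode + wants cross > 0 → take C=(4.5010,5.3627) (cross=68.805)
ex = (C−B)/|BC| = (0.6348,0.7727); ey = (-0.7727,0.6348)
P = B + 2.87·ex + 0.71·ey = (-0.5737,0.3043)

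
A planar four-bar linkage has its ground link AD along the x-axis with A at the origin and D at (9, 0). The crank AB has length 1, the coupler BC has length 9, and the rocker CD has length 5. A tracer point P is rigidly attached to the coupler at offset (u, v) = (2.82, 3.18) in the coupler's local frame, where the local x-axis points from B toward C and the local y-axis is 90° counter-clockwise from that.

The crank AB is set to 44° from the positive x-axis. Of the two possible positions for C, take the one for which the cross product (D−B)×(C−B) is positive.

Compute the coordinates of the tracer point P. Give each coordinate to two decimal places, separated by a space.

1.68 4.83

A=(0,0), D=(9.00,0)
B = A + 1.00·(cos44°, sin44°) = (0.7193, 0.6947)
|BD| = 8.3097
circle(B,9.00) ∩ circle(D,5.00): a=7.5244, h=4.9379
  candidates: C₊=(8.6302,4.9863) cross=41.033; C₋=(7.8046,-4.8550) cross=-41.033
  mode + wants cross > 0 → take C=(8.6302,4.9863) (cross=41.033)
ex = (C−B)/|BC| = (0.8790,0.4768); ey = (-0.4768,0.8790)
P = B + 2.82·ex + 3.18·ey = (1.6817,4.8345)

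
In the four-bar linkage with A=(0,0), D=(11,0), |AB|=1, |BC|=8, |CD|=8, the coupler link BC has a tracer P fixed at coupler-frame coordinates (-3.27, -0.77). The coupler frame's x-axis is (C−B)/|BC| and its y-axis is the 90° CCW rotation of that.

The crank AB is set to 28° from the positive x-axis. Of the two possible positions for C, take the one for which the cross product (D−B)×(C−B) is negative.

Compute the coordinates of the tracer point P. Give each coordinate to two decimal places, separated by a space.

-1.69 2.63

A=(0,0), D=(11.00,0)
B = A + 1.00·(cos28°, sin28°) = (0.8829, 0.4695)
|BD| = 10.1279
circle(B,8.00) ∩ circle(D,8.00): a=5.0640, h=6.1932
  candidates: C₊=(6.2286,6.4213) cross=62.725; C₋=(5.6544,-5.9518) cross=-62.725
  mode - wants cross < 0 → take C=(5.6544,-5.9518) (cross=-62.725)
ex = (C−B)/|BC| = (0.5964,-0.8027); ey = (0.8027,0.5964)
P = B + -3.27·ex + -0.77·ey = (-1.6854,2.6349)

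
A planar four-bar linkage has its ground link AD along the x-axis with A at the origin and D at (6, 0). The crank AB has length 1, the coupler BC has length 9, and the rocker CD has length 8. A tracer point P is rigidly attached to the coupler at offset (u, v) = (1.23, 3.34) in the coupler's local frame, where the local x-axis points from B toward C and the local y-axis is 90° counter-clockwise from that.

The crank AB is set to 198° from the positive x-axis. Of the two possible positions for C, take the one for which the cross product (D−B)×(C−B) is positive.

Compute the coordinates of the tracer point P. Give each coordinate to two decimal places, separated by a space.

A=(0,0), D=(6.00,0)
B = A + 1.00·(cos198°, sin198°) = (-0.9511, -0.3090)
|BD| = 6.9579
circle(B,9.00) ∩ circle(D,8.00): a=4.7006, h=7.6749
  candidates: C₊=(3.4040,7.5671) cross=53.402; C₋=(4.0858,-7.7676) cross=-53.402
  mode + wants cross > 0 → take C=(3.4040,7.5671) (cross=53.402)
ex = (C−B)/|BC| = (0.4839,0.8751); ey = (-0.8751,0.4839)
P = B + 1.23·ex + 3.34·ey = (-3.2788,2.3836)

-3.28 2.38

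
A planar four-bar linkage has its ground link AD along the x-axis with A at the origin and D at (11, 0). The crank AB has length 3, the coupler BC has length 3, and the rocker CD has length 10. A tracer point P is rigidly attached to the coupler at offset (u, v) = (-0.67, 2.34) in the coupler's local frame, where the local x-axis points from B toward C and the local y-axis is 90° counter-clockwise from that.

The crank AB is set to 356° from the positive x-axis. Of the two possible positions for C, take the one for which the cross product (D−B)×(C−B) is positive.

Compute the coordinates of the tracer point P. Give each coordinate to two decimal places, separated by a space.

A=(0,0), D=(11.00,0)
B = A + 3.00·(cos356°, sin356°) = (2.9927, -0.2093)
|BD| = 8.0100
circle(B,3.00) ∩ circle(D,10.00): a=-1.6753, h=2.4886
  candidates: C₊=(1.2529,2.2347) cross=19.934; C₋=(1.3829,-2.7408) cross=-19.934
  mode + wants cross > 0 → take C=(1.2529,2.2347) (cross=19.934)
ex = (C−B)/|BC| = (-0.5799,0.8147); ey = (-0.8147,-0.5799)
P = B + -0.67·ex + 2.34·ey = (1.4749,-2.1121)

1.47 -2.11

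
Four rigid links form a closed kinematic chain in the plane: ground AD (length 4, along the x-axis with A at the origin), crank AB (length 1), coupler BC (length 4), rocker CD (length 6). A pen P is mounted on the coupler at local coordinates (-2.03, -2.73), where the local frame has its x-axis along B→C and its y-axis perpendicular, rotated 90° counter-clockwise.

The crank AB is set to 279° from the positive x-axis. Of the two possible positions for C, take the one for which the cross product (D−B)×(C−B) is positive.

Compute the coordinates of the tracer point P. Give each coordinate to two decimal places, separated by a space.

3.45 -1.84

A=(0,0), D=(4.00,0)
B = A + 1.00·(cos279°, sin279°) = (0.1564, -0.9877)
|BD| = 3.9684
circle(B,4.00) ∩ circle(D,6.00): a=-0.5357, h=3.9640
  candidates: C₊=(-1.3489,2.7182) cross=15.731; C₋=(0.6242,-4.9602) cross=-15.731
  mode + wants cross > 0 → take C=(-1.3489,2.7182) (cross=15.731)
ex = (C−B)/|BC| = (-0.3763,0.9265); ey = (-0.9265,-0.3763)
P = B + -2.03·ex + -2.73·ey = (3.4497,-1.8410)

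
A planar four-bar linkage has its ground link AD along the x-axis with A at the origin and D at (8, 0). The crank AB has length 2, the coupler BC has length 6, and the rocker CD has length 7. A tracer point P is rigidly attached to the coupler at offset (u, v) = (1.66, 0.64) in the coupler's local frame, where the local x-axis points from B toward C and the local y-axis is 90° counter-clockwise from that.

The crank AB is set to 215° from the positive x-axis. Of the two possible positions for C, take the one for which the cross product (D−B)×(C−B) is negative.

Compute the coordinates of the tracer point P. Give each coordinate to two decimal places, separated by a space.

0.05 -1.69

A=(0,0), D=(8.00,0)
B = A + 2.00·(cos215°, sin215°) = (-1.6383, -1.1472)
|BD| = 9.7063
circle(B,6.00) ∩ circle(D,7.00): a=4.1835, h=4.3010
  candidates: C₊=(2.0076,3.6181) cross=41.747; C₋=(3.0242,-4.9235) cross=-41.747
  mode - wants cross < 0 → take C=(3.0242,-4.9235) (cross=-41.747)
ex = (C−B)/|BC| = (0.7771,-0.6294); ey = (0.6294,0.7771)
P = B + 1.66·ex + 0.64·ey = (0.0545,-1.6946)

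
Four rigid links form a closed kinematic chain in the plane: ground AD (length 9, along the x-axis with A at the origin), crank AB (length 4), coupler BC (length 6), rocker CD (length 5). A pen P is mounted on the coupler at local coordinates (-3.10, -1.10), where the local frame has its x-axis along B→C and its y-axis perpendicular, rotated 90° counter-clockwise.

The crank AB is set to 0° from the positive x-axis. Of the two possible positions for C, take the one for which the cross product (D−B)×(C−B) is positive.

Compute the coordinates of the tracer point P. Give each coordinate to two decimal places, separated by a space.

A=(0,0), D=(9.00,0)
B = A + 4.00·(cos0°, sin0°) = (4.0000, 0.0000)
|BD| = 5.0000
circle(B,6.00) ∩ circle(D,5.00): a=3.6000, h=4.8000
  candidates: C₊=(7.6000,4.8000) cross=24.000; C₋=(7.6000,-4.8000) cross=-24.000
  mode + wants cross > 0 → take C=(7.6000,4.8000) (cross=24.000)
ex = (C−B)/|BC| = (0.6000,0.8000); ey = (-0.8000,0.6000)
P = B + -3.10·ex + -1.10·ey = (3.0200,-3.1400)

3.02 -3.14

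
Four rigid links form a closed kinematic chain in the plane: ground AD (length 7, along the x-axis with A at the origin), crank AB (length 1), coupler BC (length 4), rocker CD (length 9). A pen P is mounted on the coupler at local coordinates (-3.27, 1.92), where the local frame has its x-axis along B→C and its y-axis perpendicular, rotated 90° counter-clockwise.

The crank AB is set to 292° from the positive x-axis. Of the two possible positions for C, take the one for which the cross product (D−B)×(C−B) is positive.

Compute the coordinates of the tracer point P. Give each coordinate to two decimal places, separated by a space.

A=(0,0), D=(7.00,0)
B = A + 1.00·(cos292°, sin292°) = (0.3746, -0.9272)
|BD| = 6.6900
circle(B,4.00) ∩ circle(D,9.00): a=-1.5131, h=3.7028
  candidates: C₊=(-1.6370,2.5302) cross=24.772; C₋=(-0.6107,-4.8039) cross=-24.772
  mode + wants cross > 0 → take C=(-1.6370,2.5302) (cross=24.772)
ex = (C−B)/|BC| = (-0.5029,0.8643); ey = (-0.8643,-0.5029)
P = B + -3.27·ex + 1.92·ey = (0.3596,-4.7192)

0.36 -4.72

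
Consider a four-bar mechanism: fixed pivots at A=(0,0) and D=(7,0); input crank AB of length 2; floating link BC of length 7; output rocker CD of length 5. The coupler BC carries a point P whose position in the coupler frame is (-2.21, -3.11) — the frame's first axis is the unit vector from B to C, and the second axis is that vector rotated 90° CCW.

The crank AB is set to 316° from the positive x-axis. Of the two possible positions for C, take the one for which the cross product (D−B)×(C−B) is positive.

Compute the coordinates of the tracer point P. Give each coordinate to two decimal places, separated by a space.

A=(0,0), D=(7.00,0)
B = A + 2.00·(cos316°, sin316°) = (1.4387, -1.3893)
|BD| = 5.7322
circle(B,7.00) ∩ circle(D,5.00): a=4.9595, h=4.9399
  candidates: C₊=(5.0531,4.6054) cross=28.317; C₋=(7.4476,-4.9799) cross=-28.317
  mode + wants cross > 0 → take C=(5.0531,4.6054) (cross=28.317)
ex = (C−B)/|BC| = (0.5163,0.8564); ey = (-0.8564,0.5163)
P = B + -2.21·ex + -3.11·ey = (2.9609,-4.8877)

2.96 -4.89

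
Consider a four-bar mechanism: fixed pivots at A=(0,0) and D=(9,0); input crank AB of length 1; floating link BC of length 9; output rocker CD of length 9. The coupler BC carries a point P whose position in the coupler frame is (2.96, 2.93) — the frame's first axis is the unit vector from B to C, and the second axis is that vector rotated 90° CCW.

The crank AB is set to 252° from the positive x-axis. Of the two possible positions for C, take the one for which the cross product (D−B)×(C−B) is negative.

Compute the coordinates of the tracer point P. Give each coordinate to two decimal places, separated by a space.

3.81 -1.54

A=(0,0), D=(9.00,0)
B = A + 1.00·(cos252°, sin252°) = (-0.3090, -0.9511)
|BD| = 9.3575
circle(B,9.00) ∩ circle(D,9.00): a=4.6787, h=7.6883
  candidates: C₊=(3.5641,7.1729) cross=71.943; C₋=(5.1269,-8.1240) cross=-71.943
  mode - wants cross < 0 → take C=(5.1269,-8.1240) (cross=-71.943)
ex = (C−B)/|BC| = (0.6040,-0.7970); ey = (0.7970,0.6040)
P = B + 2.96·ex + 2.93·ey = (3.8140,-1.5405)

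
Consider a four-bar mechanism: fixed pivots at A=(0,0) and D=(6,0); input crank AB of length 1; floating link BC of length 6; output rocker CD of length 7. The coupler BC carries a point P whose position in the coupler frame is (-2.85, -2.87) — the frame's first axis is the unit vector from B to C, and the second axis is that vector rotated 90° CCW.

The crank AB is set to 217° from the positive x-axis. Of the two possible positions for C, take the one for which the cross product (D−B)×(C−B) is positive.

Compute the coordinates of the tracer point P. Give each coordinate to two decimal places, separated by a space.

A=(0,0), D=(6.00,0)
B = A + 1.00·(cos217°, sin217°) = (-0.7986, -0.6018)
|BD| = 6.8252
circle(B,6.00) ∩ circle(D,7.00): a=2.4603, h=5.4724
  candidates: C₊=(1.1695,5.0662) cross=37.350; C₋=(2.1346,-5.8360) cross=-37.350
  mode + wants cross > 0 → take C=(1.1695,5.0662) (cross=37.350)
ex = (C−B)/|BC| = (0.3280,0.9447); ey = (-0.9447,0.3280)
P = B + -2.85·ex + -2.87·ey = (0.9777,-4.2356)

0.98 -4.24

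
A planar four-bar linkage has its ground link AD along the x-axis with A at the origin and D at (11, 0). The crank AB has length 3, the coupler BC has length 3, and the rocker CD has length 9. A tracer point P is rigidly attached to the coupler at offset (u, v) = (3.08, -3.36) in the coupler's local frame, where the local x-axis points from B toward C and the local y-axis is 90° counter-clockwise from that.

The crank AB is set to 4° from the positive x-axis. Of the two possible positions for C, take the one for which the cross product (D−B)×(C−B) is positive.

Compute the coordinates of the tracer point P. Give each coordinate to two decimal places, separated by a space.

A=(0,0), D=(11.00,0)
B = A + 3.00·(cos4°, sin4°) = (2.9927, 0.2093)
|BD| = 8.0100
circle(B,3.00) ∩ circle(D,9.00): a=-0.4893, h=2.9598
  candidates: C₊=(2.5808,3.1809) cross=23.708; C₋=(2.4262,-2.7368) cross=-23.708
  mode + wants cross > 0 → take C=(2.5808,3.1809) (cross=23.708)
ex = (C−B)/|BC| = (-0.1373,0.9905); ey = (-0.9905,-0.1373)
P = B + 3.08·ex + -3.36·ey = (5.8981,3.7214)

5.90 3.72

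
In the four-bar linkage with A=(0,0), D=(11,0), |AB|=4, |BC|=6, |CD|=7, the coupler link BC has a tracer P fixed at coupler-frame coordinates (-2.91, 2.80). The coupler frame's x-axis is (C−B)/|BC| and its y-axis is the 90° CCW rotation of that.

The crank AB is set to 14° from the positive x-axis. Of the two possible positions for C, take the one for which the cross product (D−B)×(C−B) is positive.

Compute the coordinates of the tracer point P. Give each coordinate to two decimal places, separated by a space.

-0.07 0.15

A=(0,0), D=(11.00,0)
B = A + 4.00·(cos14°, sin14°) = (3.8812, 0.9677)
|BD| = 7.1843
circle(B,6.00) ∩ circle(D,7.00): a=2.6874, h=5.3645
  candidates: C₊=(7.2667,5.9213) cross=38.540; C₋=(5.8215,-4.7099) cross=-38.540
  mode + wants cross > 0 → take C=(7.2667,5.9213) (cross=38.540)
ex = (C−B)/|BC| = (0.5642,0.8256); ey = (-0.8256,0.5642)
P = B + -2.91·ex + 2.80·ey = (-0.0725,0.1451)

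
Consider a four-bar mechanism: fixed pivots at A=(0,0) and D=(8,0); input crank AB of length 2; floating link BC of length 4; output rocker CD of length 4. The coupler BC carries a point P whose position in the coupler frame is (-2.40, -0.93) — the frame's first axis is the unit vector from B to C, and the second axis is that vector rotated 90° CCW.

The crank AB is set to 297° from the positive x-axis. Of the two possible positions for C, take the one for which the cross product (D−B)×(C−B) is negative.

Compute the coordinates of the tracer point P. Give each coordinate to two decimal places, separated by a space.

-1.62 -2.29

A=(0,0), D=(8.00,0)
B = A + 2.00·(cos297°, sin297°) = (0.9080, -1.7820)
|BD| = 7.3125
circle(B,4.00) ∩ circle(D,4.00): a=3.6562, h=1.6223
  candidates: C₊=(4.0586,0.6824) cross=11.863; C₋=(4.8493,-2.4644) cross=-11.863
  mode - wants cross < 0 → take C=(4.8493,-2.4644) (cross=-11.863)
ex = (C−B)/|BC| = (0.9853,-0.1706); ey = (0.1706,0.9853)
P = B + -2.40·ex + -0.93·ey = (-1.6155,-2.2889)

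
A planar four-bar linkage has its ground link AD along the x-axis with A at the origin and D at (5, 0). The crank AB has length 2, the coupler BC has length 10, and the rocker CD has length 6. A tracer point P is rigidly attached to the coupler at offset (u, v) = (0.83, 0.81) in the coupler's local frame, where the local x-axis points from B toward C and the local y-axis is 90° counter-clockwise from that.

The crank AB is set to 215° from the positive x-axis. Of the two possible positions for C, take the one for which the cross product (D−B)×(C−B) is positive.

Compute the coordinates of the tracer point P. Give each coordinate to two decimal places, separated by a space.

-1.63 0.01

A=(0,0), D=(5.00,0)
B = A + 2.00·(cos215°, sin215°) = (-1.6383, -1.1472)
|BD| = 6.7367
circle(B,10.00) ∩ circle(D,6.00): a=8.1185, h=5.8387
  candidates: C₊=(5.3673,5.9887) cross=39.334; C₋=(7.3558,-5.5182) cross=-39.334
  mode + wants cross > 0 → take C=(5.3673,5.9887) (cross=39.334)
ex = (C−B)/|BC| = (0.7006,0.7136); ey = (-0.7136,0.7006)
P = B + 0.83·ex + 0.81·ey = (-1.6348,0.0126)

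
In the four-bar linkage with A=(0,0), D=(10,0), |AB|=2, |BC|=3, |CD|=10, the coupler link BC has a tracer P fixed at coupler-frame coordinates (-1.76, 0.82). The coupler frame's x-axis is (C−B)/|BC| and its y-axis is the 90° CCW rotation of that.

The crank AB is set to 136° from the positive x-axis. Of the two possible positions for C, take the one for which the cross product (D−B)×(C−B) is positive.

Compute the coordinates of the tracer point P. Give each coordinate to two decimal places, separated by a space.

-3.25 0.70

A=(0,0), D=(10.00,0)
B = A + 2.00·(cos136°, sin136°) = (-1.4387, 1.3893)
|BD| = 11.5227
circle(B,3.00) ∩ circle(D,10.00): a=1.8127, h=2.3905
  candidates: C₊=(0.6490,3.5438) cross=27.545; C₋=(0.0725,-1.2023) cross=-27.545
  mode + wants cross > 0 → take C=(0.6490,3.5438) (cross=27.545)
ex = (C−B)/|BC| = (0.6959,0.7182); ey = (-0.7182,0.6959)
P = B + -1.76·ex + 0.82·ey = (-3.2523,0.6960)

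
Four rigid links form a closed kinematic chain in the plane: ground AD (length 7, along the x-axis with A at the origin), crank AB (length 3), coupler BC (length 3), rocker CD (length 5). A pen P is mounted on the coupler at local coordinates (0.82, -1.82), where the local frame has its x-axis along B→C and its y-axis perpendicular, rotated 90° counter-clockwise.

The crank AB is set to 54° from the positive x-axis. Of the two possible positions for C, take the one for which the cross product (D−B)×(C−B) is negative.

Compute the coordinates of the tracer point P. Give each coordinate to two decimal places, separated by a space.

0.02 1.45

A=(0,0), D=(7.00,0)
B = A + 3.00·(cos54°, sin54°) = (1.7634, 2.4271)
|BD| = 5.7717
circle(B,3.00) ∩ circle(D,5.00): a=1.4998, h=2.5982
  candidates: C₊=(4.2167,4.1537) cross=14.996; C₋=(2.0316,-0.5609) cross=-14.996
  mode - wants cross < 0 → take C=(2.0316,-0.5609) (cross=-14.996)
ex = (C−B)/|BC| = (0.0894,-0.9960); ey = (0.9960,0.0894)
P = B + 0.82·ex + -1.82·ey = (0.0240,1.4476)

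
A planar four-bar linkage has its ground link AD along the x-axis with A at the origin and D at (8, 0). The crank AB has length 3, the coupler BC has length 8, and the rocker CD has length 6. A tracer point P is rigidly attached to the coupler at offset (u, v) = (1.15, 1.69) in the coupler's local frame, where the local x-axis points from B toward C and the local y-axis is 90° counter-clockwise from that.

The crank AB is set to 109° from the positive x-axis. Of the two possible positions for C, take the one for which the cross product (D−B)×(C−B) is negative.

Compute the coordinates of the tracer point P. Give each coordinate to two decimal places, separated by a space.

A=(0,0), D=(8.00,0)
B = A + 3.00·(cos109°, sin109°) = (-0.9767, 2.8366)
|BD| = 9.4142
circle(B,8.00) ∩ circle(D,6.00): a=6.1942, h=5.0628
  candidates: C₊=(6.4551,5.7977) cross=47.662; C₋=(3.4042,-3.8573) cross=-47.662
  mode - wants cross < 0 → take C=(3.4042,-3.8573) (cross=-47.662)
ex = (C−B)/|BC| = (0.5476,-0.8367); ey = (0.8367,0.5476)
P = B + 1.15·ex + 1.69·ey = (1.0671,2.7998)

1.07 2.80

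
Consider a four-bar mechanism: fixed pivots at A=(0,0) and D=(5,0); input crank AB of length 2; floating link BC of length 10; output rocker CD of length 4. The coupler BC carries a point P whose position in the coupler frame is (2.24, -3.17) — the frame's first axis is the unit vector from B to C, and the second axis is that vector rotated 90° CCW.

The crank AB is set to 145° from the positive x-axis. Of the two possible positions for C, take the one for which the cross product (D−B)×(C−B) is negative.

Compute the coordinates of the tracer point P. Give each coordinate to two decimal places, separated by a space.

A=(0,0), D=(5.00,0)
B = A + 2.00·(cos145°, sin145°) = (-1.6383, 1.1472)
|BD| = 6.7367
circle(B,10.00) ∩ circle(D,4.00): a=9.6029, h=2.7902
  candidates: C₊=(8.2994,2.2614) cross=18.797; C₋=(7.3492,-3.2375) cross=-18.797
  mode - wants cross < 0 → take C=(7.3492,-3.2375) (cross=-18.797)
ex = (C−B)/|BC| = (0.8987,-0.4385); ey = (0.4385,0.8987)
P = B + 2.24·ex + -3.17·ey = (-1.0150,-2.6840)

-1.02 -2.68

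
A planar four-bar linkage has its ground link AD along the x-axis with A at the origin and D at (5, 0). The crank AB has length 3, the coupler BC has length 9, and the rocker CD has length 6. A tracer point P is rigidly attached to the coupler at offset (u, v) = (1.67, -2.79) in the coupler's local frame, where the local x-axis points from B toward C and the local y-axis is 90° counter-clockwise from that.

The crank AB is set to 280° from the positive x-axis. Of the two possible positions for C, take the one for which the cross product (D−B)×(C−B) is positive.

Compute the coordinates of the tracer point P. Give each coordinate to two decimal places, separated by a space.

A=(0,0), D=(5.00,0)
B = A + 3.00·(cos280°, sin280°) = (0.5209, -2.9544)
|BD| = 5.3657
circle(B,9.00) ∩ circle(D,6.00): a=6.8762, h=5.8068
  candidates: C₊=(3.0636,5.6789) cross=31.157; C₋=(9.4582,-4.0156) cross=-31.157
  mode + wants cross > 0 → take C=(3.0636,5.6789) (cross=31.157)
ex = (C−B)/|BC| = (0.2825,0.9593); ey = (-0.9593,0.2825)
P = B + 1.67·ex + -2.79·ey = (3.6691,-2.1407)

3.67 -2.14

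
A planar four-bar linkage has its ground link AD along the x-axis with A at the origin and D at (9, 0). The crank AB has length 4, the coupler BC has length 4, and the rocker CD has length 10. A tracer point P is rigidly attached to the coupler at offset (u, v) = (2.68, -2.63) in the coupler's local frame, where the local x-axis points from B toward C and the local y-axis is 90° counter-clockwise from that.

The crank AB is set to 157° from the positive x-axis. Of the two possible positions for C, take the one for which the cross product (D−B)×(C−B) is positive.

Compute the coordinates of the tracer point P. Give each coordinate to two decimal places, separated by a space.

-0.01 0.76

A=(0,0), D=(9.00,0)
B = A + 4.00·(cos157°, sin157°) = (-3.6820, 1.5629)
|BD| = 12.7780
circle(B,4.00) ∩ circle(D,10.00): a=3.1021, h=2.5253
  candidates: C₊=(-0.2944,3.6898) cross=32.268; C₋=(-0.9121,-1.3228) cross=-32.268
  mode + wants cross > 0 → take C=(-0.2944,3.6898) (cross=32.268)
ex = (C−B)/|BC| = (0.8469,0.5317); ey = (-0.5317,0.8469)
P = B + 2.68·ex + -2.63·ey = (-0.0138,0.7606)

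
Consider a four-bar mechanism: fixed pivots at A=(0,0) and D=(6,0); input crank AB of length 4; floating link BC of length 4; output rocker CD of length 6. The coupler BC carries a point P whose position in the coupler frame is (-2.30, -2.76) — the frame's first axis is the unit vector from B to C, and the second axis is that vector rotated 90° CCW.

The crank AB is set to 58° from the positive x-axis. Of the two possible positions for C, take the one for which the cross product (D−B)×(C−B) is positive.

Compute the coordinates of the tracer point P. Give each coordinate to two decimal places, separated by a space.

A=(0,0), D=(6.00,0)
B = A + 4.00·(cos58°, sin58°) = (2.1197, 3.3922)
|BD| = 5.1540
circle(B,4.00) ∩ circle(D,6.00): a=0.6368, h=3.9490
  candidates: C₊=(5.1982,5.9462) cross=20.353; C₋=(-0.0000,-0.0000) cross=-20.353
  mode + wants cross > 0 → take C=(5.1982,5.9462) (cross=20.353)
ex = (C−B)/|BC| = (0.7696,0.6385); ey = (-0.6385,0.7696)
P = B + -2.30·ex + -2.76·ey = (2.1118,-0.2005)

2.11 -0.20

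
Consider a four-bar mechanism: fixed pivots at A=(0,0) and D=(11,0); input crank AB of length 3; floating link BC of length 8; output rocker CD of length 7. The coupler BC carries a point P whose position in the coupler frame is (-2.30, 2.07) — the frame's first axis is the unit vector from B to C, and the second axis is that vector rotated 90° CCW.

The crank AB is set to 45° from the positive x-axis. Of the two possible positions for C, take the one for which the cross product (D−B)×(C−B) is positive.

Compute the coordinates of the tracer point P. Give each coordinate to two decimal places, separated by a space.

-0.94 2.54

A=(0,0), D=(11.00,0)
B = A + 3.00·(cos45°, sin45°) = (2.1213, 2.1213)
|BD| = 9.1286
circle(B,8.00) ∩ circle(D,7.00): a=5.3859, h=5.9154
  candidates: C₊=(8.7344,6.6232) cross=53.999; C₋=(5.9851,-4.8838) cross=-53.999
  mode + wants cross > 0 → take C=(8.7344,6.6232) (cross=53.999)
ex = (C−B)/|BC| = (0.8266,0.5627); ey = (-0.5627,0.8266)
P = B + -2.30·ex + 2.07·ey = (-0.9448,2.5382)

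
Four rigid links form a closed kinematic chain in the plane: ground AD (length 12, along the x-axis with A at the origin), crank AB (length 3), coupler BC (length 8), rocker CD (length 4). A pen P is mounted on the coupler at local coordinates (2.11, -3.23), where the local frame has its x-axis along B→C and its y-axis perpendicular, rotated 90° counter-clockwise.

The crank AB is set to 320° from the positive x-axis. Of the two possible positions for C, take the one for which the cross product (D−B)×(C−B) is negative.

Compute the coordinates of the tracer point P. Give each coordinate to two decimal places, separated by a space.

3.71 -5.52

A=(0,0), D=(12.00,0)
B = A + 3.00·(cos320°, sin320°) = (2.2981, -1.9284)
|BD| = 9.8917
circle(B,8.00) ∩ circle(D,4.00): a=7.3721, h=3.1068
  candidates: C₊=(8.9231,2.5560) cross=30.731; C₋=(10.1345,-3.5383) cross=-30.731
  mode - wants cross < 0 → take C=(10.1345,-3.5383) (cross=-30.731)
ex = (C−B)/|BC| = (0.9795,-0.2012); ey = (0.2012,0.9795)
P = B + 2.11·ex + -3.23·ey = (3.7149,-5.5169)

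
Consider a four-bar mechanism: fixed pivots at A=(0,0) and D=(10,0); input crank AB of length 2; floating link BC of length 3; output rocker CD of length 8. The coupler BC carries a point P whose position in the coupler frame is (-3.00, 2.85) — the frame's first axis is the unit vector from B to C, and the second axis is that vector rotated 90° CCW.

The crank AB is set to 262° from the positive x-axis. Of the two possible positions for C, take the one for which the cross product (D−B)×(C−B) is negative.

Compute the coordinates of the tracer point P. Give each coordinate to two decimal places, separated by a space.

-2.20 1.68

A=(0,0), D=(10.00,0)
B = A + 2.00·(cos262°, sin262°) = (-0.2783, -1.9805)
|BD| = 10.4674
circle(B,3.00) ∩ circle(D,8.00): a=2.6065, h=1.4853
  candidates: C₊=(2.0001,-0.0289) cross=15.547; C₋=(2.5621,-2.9458) cross=-15.547
  mode - wants cross < 0 → take C=(2.5621,-2.9458) (cross=-15.547)
ex = (C−B)/|BC| = (0.9468,-0.3218); ey = (0.3218,0.9468)
P = B + -3.00·ex + 2.85·ey = (-2.2018,1.6832)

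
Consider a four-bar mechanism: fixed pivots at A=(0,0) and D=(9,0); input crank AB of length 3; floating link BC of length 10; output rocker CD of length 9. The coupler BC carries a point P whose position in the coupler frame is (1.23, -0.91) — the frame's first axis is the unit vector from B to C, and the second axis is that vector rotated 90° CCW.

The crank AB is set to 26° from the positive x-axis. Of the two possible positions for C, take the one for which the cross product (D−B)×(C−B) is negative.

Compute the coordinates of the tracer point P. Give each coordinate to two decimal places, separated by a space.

A=(0,0), D=(9.00,0)
B = A + 3.00·(cos26°, sin26°) = (2.6964, 1.3151)
|BD| = 6.4393
circle(B,10.00) ∩ circle(D,9.00): a=4.6950, h=8.8293
  candidates: C₊=(9.0956,8.9995) cross=56.855; C₋=(5.4892,-8.2870) cross=-56.855
  mode - wants cross < 0 → take C=(5.4892,-8.2870) (cross=-56.855)
ex = (C−B)/|BC| = (0.2793,-0.9602); ey = (0.9602,0.2793)
P = B + 1.23·ex + -0.91·ey = (2.1661,-0.1201)

2.17 -0.12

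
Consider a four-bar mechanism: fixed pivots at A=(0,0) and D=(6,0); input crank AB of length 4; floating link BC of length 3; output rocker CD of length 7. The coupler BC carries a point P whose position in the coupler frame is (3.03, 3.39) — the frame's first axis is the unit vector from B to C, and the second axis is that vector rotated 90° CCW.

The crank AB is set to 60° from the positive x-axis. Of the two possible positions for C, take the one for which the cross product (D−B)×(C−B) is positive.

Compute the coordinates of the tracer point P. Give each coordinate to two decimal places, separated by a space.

-0.24 7.42

A=(0,0), D=(6.00,0)
B = A + 4.00·(cos60°, sin60°) = (2.0000, 3.4641)
|BD| = 5.2915
circle(B,3.00) ∩ circle(D,7.00): a=-1.1339, h=2.7775
  candidates: C₊=(2.9611,6.3060) cross=14.697; C₋=(-0.6754,2.1068) cross=-14.697
  mode + wants cross > 0 → take C=(2.9611,6.3060) (cross=14.697)
ex = (C−B)/|BC| = (0.3204,0.9473); ey = (-0.9473,0.3204)
P = B + 3.03·ex + 3.39·ey = (-0.2406,7.4205)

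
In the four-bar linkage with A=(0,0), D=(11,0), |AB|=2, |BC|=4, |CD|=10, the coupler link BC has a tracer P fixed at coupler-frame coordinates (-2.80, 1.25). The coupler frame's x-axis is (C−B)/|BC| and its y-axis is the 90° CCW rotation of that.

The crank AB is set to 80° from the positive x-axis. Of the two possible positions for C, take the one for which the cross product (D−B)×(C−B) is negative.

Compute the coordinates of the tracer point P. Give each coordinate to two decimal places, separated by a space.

A=(0,0), D=(11.00,0)
B = A + 2.00·(cos80°, sin80°) = (0.3473, 1.9696)
|BD| = 10.8333
circle(B,4.00) ∩ circle(D,10.00): a=1.5397, h=3.6918
  candidates: C₊=(2.5325,5.3200) cross=39.994; C₋=(1.1901,-1.9406) cross=-39.994
  mode - wants cross < 0 → take C=(1.1901,-1.9406) (cross=-39.994)
ex = (C−B)/|BC| = (0.2107,-0.9776); ey = (0.9776,0.2107)
P = B + -2.80·ex + 1.25·ey = (0.9793,4.9701)

0.98 4.97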